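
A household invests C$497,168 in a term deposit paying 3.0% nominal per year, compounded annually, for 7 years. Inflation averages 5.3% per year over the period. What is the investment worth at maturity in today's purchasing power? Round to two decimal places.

Nominal value at maturity: C$497,168 × (1 + 3.0%)^7 ≈ C$611,453.93.
Price-level factor over 7 years: (1 + 5.3%)^7 ≈ 1.4354848003.
Dividing the nominal maturity value by the price-level factor gives the value in today's money.

C$425,956.39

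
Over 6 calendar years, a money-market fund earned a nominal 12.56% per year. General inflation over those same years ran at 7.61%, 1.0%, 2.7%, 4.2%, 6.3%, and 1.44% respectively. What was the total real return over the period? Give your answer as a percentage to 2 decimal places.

62.16%

Cumulative inflation factor: 1.0761 × 1.010 × 1.027 × 1.042 × 1.063 × 1.0144 ≈ 1.25416.
Nominal growth factor: 2.03378. Real growth factor = 2.03378 / 1.25416 ≈ 1.62162.
Total real return ≈ 62.1623%.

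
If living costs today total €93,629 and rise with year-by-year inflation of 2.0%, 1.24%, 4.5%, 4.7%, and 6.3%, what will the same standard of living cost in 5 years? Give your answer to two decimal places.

€112,449.86

Cumulative price-level factor: 1.020 × 1.0124 × 1.045 × 1.047 × 1.063 ≈ 1.2010153135.
Multiplying €93,629 by the price-level factor gives the future nominal sum.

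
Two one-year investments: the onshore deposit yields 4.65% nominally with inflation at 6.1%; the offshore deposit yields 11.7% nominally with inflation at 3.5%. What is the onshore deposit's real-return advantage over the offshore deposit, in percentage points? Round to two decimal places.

-9.29

The onshore deposit real return: 1.0465/1.061 − 1 = -1.367%.
The offshore deposit real return: 1.117/1.035 − 1 = 7.923%.
Difference: -1.367 − 7.923 = -9.290 pp.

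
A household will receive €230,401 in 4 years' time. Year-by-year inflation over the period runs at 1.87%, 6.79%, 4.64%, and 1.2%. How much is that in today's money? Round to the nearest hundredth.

Price-level factor over 4 years: 1.0187 × 1.0679 × 1.0464 × 1.012 ≈ 1.1520070481.
Purchasing power today: €230,401 divided by that factor.

€199,999.64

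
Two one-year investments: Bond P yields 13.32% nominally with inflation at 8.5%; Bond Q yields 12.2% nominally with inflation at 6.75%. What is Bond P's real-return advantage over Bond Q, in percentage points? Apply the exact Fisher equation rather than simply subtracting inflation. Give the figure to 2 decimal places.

Bond P real return: 1.1332/1.085 − 1 = 4.442%.
Bond Q real return: 1.122/1.0675 − 1 = 5.105%.
Difference: 4.442 − 5.105 = -0.663 pp.

-0.66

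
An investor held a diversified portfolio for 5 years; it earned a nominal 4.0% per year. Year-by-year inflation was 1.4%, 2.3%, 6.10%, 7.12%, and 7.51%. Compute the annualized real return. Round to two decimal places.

Cumulative inflation factor: 1.014 × 1.023 × 1.0610 × 1.0712 × 1.0751 ≈ 1.26750.
Nominal growth factor: 1.21665. Real growth factor = 1.21665 / 1.26750 ≈ 0.95988.
Annualized: 0.95988^(1/5) − 1 ≈ -0.00816.

-0.82%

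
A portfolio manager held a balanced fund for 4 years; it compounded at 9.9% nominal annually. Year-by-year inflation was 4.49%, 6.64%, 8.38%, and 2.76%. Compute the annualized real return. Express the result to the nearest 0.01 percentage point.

4.13%

Cumulative inflation factor: 1.0449 × 1.0664 × 1.0838 × 1.0276 ≈ 1.24099.
Nominal growth factor: 1.45878. Real growth factor = 1.45878 / 1.24099 ≈ 1.17550.
Annualized: 1.17550^(1/4) − 1 ≈ 0.04125.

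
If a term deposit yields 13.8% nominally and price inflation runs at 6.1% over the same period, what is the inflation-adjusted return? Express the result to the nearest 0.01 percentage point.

7.26%

Real return via the Fisher equation: (1 + 13.8%)/(1 + 6.1%) − 1 = 1.138/1.061 − 1 ≈ 0.07257.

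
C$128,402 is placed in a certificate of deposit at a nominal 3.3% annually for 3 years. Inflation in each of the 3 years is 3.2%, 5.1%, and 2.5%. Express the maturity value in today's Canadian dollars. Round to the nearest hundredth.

C$127,311.16

Nominal value at maturity: C$128,402 × (1 + 3.3%)^3 ≈ C$141,537.90.
Price-level factor over 3 years: 1.032 × 1.051 × 1.025 = 1.1117478.
The maturity value deflated by that factor is the answer in today's purchasing power.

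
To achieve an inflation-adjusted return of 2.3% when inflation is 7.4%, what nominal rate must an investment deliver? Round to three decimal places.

9.870%

By the Fisher equation, 1 + r_nom = (1 + 2.3%)(1 + 7.4%) = 1.023 × 1.074 = 1.098702.
So r_nom = 9.8702%.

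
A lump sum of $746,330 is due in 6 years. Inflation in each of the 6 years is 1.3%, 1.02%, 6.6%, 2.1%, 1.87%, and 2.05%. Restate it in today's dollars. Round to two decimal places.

$644,572.58

Price-level factor over 6 years: 1.013 × 1.0102 × 1.066 × 1.021 × 1.0187 × 1.0205 ≈ 1.1578680534.
Purchasing power today: $746,330 divided by that factor.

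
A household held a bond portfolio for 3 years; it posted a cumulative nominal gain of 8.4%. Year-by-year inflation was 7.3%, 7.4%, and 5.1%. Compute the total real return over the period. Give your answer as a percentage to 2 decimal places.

Cumulative inflation factor: 1.073 × 1.074 × 1.051 ≈ 1.21117.
Nominal growth factor: 1.08400. Real growth factor = 1.08400 / 1.21117 ≈ 0.89500.
Total real return ≈ -10.5001%.

-10.50%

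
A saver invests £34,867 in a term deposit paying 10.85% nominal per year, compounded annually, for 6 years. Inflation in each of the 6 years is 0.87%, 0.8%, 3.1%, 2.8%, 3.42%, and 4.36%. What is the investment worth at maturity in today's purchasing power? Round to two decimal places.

Nominal value at maturity: £34,867 × (1 + 10.85%)^6 ≈ £64,688.75.
Price-level factor over 6 years: 1.0087 × 1.008 × 1.031 × 1.028 × 1.0342 × 1.0436 ≈ 1.1630889689.
The maturity value deflated by that factor is the answer in today's purchasing power.

£55,618.06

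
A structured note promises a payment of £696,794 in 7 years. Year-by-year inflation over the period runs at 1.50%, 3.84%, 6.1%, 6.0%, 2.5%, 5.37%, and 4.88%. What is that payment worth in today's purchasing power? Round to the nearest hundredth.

Price-level factor over 7 years: 1.0150 × 1.0384 × 1.061 × 1.060 × 1.025 × 1.0537 × 1.0488 ≈ 1.3427201149.
Purchasing power today: £696,794 divided by that factor.

£518,942.10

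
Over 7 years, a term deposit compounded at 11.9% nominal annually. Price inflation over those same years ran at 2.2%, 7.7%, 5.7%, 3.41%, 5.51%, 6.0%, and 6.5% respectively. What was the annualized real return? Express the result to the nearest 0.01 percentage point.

Cumulative inflation factor: 1.022 × 1.077 × 1.057 × 1.0341 × 1.0551 × 1.060 × 1.065 ≈ 1.43302.
Nominal growth factor: 2.19690. Real growth factor = 2.19690 / 1.43302 ≈ 1.53305.
Annualized: 1.53305^(1/7) − 1 ≈ 0.06294.

6.29%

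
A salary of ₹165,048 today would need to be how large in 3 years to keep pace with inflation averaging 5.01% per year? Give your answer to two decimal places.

Cumulative price-level factor: (1+5.01%)^3 ≈ 1.1579557815.
The nominal amount required is ₹165,048 scaled up by that factor.

₹191,118.29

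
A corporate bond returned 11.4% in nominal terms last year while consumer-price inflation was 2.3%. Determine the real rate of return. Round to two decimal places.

8.90%

Real return via the Fisher equation: (1 + 11.4%)/(1 + 2.3%) − 1 = 1.114/1.023 − 1 ≈ 0.08895.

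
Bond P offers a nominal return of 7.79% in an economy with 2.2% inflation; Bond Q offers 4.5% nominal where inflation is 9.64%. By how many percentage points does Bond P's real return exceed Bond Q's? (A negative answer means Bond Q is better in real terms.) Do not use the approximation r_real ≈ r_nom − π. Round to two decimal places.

Bond P real return: 1.0779/1.022 − 1 = 5.470%.
Bond Q real return: 1.045/1.0964 − 1 = -4.688%.
Difference: 5.470 − (-4.688) = 10.158 pp.

10.16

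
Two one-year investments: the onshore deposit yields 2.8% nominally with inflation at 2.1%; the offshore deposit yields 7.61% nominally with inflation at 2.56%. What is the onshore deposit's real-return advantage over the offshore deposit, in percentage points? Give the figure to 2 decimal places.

The onshore deposit real return: 1.028/1.021 − 1 = 0.686%.
The offshore deposit real return: 1.0761/1.0256 − 1 = 4.924%.
Difference: 0.686 − 4.924 = -4.238 pp.

-4.24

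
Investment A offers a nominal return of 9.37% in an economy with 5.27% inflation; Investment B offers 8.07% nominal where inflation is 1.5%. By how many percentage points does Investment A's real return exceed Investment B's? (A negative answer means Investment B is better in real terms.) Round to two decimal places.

-2.58

Investment A real return: 1.0937/1.0527 − 1 = 3.895%.
Investment B real return: 1.0807/1.015 − 1 = 6.473%.
Difference: 3.895 − 6.473 = -2.578 pp.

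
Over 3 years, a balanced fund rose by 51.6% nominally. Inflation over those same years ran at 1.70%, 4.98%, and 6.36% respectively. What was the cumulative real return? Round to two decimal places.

33.50%

Cumulative inflation factor: 1.0170 × 1.0498 × 1.0636 ≈ 1.13555.
Nominal growth factor: 1.51600. Real growth factor = 1.51600 / 1.13555 ≈ 1.33504.
Total real return ≈ 33.5037%.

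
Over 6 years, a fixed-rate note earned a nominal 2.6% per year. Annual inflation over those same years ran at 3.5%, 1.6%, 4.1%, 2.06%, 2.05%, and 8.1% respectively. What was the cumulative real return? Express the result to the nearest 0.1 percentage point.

Cumulative inflation factor: 1.035 × 1.016 × 1.041 × 1.0206 × 1.0205 × 1.081 ≈ 1.23248.
Nominal growth factor: 1.16650. Real growth factor = 1.16650 / 1.23248 ≈ 0.94647.
Total real return ≈ -5.3534%.

-5.4%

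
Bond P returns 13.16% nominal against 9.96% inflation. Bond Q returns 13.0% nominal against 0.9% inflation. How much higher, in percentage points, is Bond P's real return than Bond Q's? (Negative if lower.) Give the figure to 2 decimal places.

-9.08

Bond P real return: 1.1316/1.0996 − 1 = 2.910%.
Bond Q real return: 1.130/1.009 − 1 = 11.992%.
Difference: 2.910 − 11.992 = -9.082 pp.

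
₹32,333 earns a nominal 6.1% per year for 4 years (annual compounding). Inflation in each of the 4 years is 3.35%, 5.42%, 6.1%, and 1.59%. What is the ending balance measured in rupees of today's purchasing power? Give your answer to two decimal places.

₹34,890.54

Nominal value at maturity: ₹32,333 × (1 + 6.1%)^4 ≈ ₹40,973.92.
Price-level factor over 4 years: 1.0335 × 1.0542 × 1.061 × 1.0159 ≈ 1.1743561786.
Dividing the nominal maturity value by the price-level factor gives the value in today's money.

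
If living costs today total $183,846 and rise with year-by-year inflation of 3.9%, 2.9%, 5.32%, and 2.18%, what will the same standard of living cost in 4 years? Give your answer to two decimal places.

Cumulative price-level factor: 1.039 × 1.029 × 1.0532 × 1.0218 ≈ 1.1505557604.
The nominal amount required is $183,846 scaled up by that factor.

$211,525.07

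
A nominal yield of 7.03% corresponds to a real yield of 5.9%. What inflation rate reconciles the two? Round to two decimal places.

From (1+r_nom) = (1+r_real)(1+π), we get 1+π = (1 + 7.03%)/(1 + 5.9%) = 1.0703/1.059 ≈ 1.01067.
So π ≈ 1.0670%.

1.07%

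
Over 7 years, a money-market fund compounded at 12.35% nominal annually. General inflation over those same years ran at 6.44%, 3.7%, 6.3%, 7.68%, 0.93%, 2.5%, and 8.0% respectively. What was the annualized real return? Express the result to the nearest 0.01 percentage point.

Cumulative inflation factor: 1.0644 × 1.037 × 1.063 × 1.0768 × 1.0093 × 1.025 × 1.080 ≈ 1.41163.
Nominal growth factor: 2.25950. Real growth factor = 2.25950 / 1.41163 ≈ 1.60063.
Annualized: 1.60063^(1/7) − 1 ≈ 0.06951.

6.95%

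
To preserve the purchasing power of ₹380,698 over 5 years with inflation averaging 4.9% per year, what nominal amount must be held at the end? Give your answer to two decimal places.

Cumulative price-level factor: (1+4.9%)^5 ≈ 1.2702155965.
The nominal amount required is ₹380,698 scaled up by that factor.

₹483,568.54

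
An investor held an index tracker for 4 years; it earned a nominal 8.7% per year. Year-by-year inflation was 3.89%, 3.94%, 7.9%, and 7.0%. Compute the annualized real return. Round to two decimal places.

Cumulative inflation factor: 1.0389 × 1.0394 × 1.079 × 1.070 ≈ 1.24670.
Nominal growth factor: 1.39611. Real growth factor = 1.39611 / 1.24670 ≈ 1.11984.
Annualized: 1.11984^(1/4) − 1 ≈ 0.02870.

2.87%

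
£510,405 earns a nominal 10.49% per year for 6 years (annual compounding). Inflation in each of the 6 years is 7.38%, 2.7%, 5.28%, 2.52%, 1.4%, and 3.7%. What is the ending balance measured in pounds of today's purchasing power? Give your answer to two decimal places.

Nominal value at maturity: £510,405 × (1 + 10.49%)^6 ≈ £928,651.49.
Price-level factor over 6 years: 1.0738 × 1.027 × 1.0528 × 1.0252 × 1.014 × 1.037 ≈ 1.2515984839.
The maturity value deflated by that factor is the answer in today's purchasing power.

£741,972.37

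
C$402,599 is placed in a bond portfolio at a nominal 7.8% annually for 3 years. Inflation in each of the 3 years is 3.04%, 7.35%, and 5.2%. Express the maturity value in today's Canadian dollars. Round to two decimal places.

Nominal value at maturity: C$402,599 × (1 + 7.8%)^3 ≈ C$504,346.46.
Price-level factor over 3 years: 1.0304 × 1.0735 × 1.052 = 1.1636533888.
Dividing the nominal maturity value by the price-level factor gives the value in today's money.

C$433,416.40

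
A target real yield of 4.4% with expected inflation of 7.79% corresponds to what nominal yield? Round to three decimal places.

By the Fisher equation, 1 + r_nom = (1 + 4.4%)(1 + 7.79%) = 1.044 × 1.0779 = 1.1253276.
So r_nom = 12.53276%.

12.533%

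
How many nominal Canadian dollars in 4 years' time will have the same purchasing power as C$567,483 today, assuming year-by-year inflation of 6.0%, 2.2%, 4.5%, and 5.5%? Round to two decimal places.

Cumulative price-level factor: 1.060 × 1.022 × 1.045 × 1.055 = 1.194333217.
The nominal amount required is C$567,483 scaled up by that factor.

C$677,763.80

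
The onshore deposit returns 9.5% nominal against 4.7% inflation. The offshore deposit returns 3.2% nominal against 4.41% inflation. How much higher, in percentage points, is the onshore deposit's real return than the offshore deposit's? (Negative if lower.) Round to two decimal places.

The onshore deposit real return: 1.095/1.047 − 1 = 4.585%.
The offshore deposit real return: 1.032/1.0441 − 1 = -1.159%.
Difference: 4.585 − (-1.159) = 5.744 pp.

5.74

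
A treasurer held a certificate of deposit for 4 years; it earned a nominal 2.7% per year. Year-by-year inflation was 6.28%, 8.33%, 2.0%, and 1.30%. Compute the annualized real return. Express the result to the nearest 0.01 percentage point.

-1.66%

Cumulative inflation factor: 1.0628 × 1.0833 × 1.020 × 1.0130 ≈ 1.18962.
Nominal growth factor: 1.11245. Real growth factor = 1.11245 / 1.18962 ≈ 0.93513.
Annualized: 0.93513^(1/4) − 1 ≈ -0.01663.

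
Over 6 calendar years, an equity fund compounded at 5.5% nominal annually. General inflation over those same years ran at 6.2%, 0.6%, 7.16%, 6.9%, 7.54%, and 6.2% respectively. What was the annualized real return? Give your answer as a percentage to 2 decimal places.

Cumulative inflation factor: 1.062 × 1.006 × 1.0716 × 1.069 × 1.0754 × 1.062 ≈ 1.39774.
Nominal growth factor: 1.37884. Real growth factor = 1.37884 / 1.39774 ≈ 0.98648.
Annualized: 0.98648^(1/6) − 1 ≈ -0.00227.

-0.23%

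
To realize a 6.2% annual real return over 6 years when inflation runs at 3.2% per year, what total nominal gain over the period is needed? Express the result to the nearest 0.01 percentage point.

73.31%

Required annual nominal rate: (1+6.2%)(1+3.2%) − 1 = 9.5984%.
Cumulative over 6 years: (1 + 0.095984)^6 − 1 ≈ 0.73311.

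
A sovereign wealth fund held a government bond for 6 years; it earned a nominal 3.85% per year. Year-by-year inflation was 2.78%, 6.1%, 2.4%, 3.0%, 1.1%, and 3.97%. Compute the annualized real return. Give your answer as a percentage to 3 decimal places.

Cumulative inflation factor: 1.0278 × 1.061 × 1.024 × 1.030 × 1.011 × 1.0397 ≈ 1.20898.
Nominal growth factor: 1.25441. Real growth factor = 1.25441 / 1.20898 ≈ 1.03757.
Annualized: 1.03757^(1/6) − 1 ≈ 0.00617.

0.617%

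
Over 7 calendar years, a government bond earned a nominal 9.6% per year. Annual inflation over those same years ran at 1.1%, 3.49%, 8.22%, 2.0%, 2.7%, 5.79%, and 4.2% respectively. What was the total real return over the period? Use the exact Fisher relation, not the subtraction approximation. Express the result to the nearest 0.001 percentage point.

45.289%

Cumulative inflation factor: 1.011 × 1.0349 × 1.0822 × 1.020 × 1.027 × 1.0579 × 1.042 ≈ 1.30749.
Nominal growth factor: 1.89965. Real growth factor = 1.89965 / 1.30749 ≈ 1.45289.
Total real return ≈ 45.2894%.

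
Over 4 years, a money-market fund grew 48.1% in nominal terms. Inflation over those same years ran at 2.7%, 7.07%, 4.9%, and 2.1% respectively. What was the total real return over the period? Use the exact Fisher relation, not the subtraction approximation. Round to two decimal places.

25.75%

Cumulative inflation factor: 1.027 × 1.0707 × 1.049 × 1.021 ≈ 1.17771.
Nominal growth factor: 1.48100. Real growth factor = 1.48100 / 1.17771 ≈ 1.25752.
Total real return ≈ 25.7522%.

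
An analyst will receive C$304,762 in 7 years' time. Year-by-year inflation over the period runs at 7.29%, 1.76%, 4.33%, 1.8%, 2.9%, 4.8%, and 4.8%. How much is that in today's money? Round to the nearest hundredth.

Price-level factor over 7 years: 1.0729 × 1.0176 × 1.0433 × 1.018 × 1.029 × 1.048 × 1.048 ≈ 1.3104826304.
Purchasing power today: C$304,762 divided by that factor.

C$232,557.07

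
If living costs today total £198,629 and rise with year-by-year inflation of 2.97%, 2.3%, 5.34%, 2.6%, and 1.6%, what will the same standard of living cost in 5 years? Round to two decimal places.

Cumulative price-level factor: 1.0297 × 1.023 × 1.0534 × 1.026 × 1.016 ≈ 1.1566999830.
Multiplying £198,629 by the price-level factor gives the future nominal sum.

£229,754.16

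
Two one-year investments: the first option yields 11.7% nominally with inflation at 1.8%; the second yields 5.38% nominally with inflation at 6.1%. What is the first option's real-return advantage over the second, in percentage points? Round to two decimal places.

10.40

The first option real return: 1.117/1.018 − 1 = 9.725%.
The second real return: 1.0538/1.061 − 1 = -0.679%.
Difference: 9.725 − (-0.679) = 10.404 pp.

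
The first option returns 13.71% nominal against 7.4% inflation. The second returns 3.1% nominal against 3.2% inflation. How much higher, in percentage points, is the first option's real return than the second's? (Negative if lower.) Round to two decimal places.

5.97

The first option real return: 1.1371/1.074 − 1 = 5.875%.
The second real return: 1.031/1.032 − 1 = -0.097%.
Difference: 5.875 − (-0.097) = 5.972 pp.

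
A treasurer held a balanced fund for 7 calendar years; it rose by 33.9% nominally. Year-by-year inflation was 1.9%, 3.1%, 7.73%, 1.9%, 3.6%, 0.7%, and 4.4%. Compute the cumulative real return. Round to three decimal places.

Cumulative inflation factor: 1.019 × 1.031 × 1.0773 × 1.019 × 1.036 × 1.007 × 1.044 ≈ 1.25613.
Nominal growth factor: 1.33900. Real growth factor = 1.33900 / 1.25613 ≈ 1.06598.
Total real return ≈ 6.5975%.

6.598%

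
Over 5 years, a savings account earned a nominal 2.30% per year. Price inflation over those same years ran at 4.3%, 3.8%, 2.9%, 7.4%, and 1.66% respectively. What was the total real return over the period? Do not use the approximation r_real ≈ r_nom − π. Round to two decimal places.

-7.89%

Cumulative inflation factor: 1.043 × 1.038 × 1.029 × 1.074 × 1.0166 ≈ 1.21633.
Nominal growth factor: 1.12041. Real growth factor = 1.12041 / 1.21633 ≈ 0.92114.
Total real return ≈ -7.8858%.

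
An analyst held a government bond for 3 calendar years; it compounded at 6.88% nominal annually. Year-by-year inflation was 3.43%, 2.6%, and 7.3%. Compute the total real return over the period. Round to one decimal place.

7.2%

Cumulative inflation factor: 1.0343 × 1.026 × 1.073 ≈ 1.13866.
Nominal growth factor: 1.22093. Real growth factor = 1.22093 / 1.13866 ≈ 1.07225.
Total real return ≈ 7.2249%.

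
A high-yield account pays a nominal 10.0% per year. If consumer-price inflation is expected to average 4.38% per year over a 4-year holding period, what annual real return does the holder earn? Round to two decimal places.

With constant rates the annual real return is the same each year: (1+10.0%)/(1+4.38%) − 1 = 0.05384.

5.38%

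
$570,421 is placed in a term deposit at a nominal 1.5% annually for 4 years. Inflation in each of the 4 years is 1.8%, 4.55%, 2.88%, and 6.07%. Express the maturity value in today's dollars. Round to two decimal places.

$521,271.93

Nominal value at maturity: $570,421 × (1 + 1.5%)^4 ≈ $605,424.06.
Price-level factor over 4 years: 1.018 × 1.0455 × 1.0288 × 1.0607 ≈ 1.1614361504.
The maturity value deflated by that factor is the answer in today's purchasing power.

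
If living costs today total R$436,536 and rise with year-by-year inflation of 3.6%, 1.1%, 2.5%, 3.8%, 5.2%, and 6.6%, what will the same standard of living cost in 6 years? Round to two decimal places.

R$545,538.17

Cumulative price-level factor: 1.036 × 1.011 × 1.025 × 1.038 × 1.052 × 1.066 ≈ 1.2496979989.
The nominal amount required is R$436,536 scaled up by that factor.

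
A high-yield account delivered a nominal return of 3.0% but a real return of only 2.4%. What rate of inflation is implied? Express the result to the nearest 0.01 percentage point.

0.59%

From (1+r_nom) = (1+r_real)(1+π), we get 1+π = (1 + 3.0%)/(1 + 2.4%) = 1.030/1.024 ≈ 1.00586.
So π ≈ 0.5859%.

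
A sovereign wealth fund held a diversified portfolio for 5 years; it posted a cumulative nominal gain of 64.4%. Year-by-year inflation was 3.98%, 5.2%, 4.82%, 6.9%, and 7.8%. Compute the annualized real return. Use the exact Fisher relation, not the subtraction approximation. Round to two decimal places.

Cumulative inflation factor: 1.0398 × 1.052 × 1.0482 × 1.069 × 1.078 ≈ 1.32131.
Nominal growth factor: 1.64400. Real growth factor = 1.64400 / 1.32131 ≈ 1.24422.
Annualized: 1.24422^(1/5) − 1 ≈ 0.04467.

4.47%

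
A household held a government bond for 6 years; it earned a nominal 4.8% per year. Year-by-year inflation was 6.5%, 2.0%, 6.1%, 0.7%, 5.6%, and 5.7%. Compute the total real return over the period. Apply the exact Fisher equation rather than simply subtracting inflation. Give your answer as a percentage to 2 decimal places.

2.27%

Cumulative inflation factor: 1.065 × 1.020 × 1.061 × 1.007 × 1.056 × 1.057 ≈ 1.29549.
Nominal growth factor: 1.32485. Real growth factor = 1.32485 / 1.29549 ≈ 1.02267.
Total real return ≈ 2.2667%.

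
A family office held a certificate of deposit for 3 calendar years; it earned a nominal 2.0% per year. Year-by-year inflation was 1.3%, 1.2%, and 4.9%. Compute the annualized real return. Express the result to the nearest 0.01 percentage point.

Cumulative inflation factor: 1.013 × 1.012 × 1.049 ≈ 1.07539.
Nominal growth factor: 1.06121. Real growth factor = 1.06121 / 1.07539 ≈ 0.98681.
Annualized: 0.98681^(1/3) − 1 ≈ -0.00441.

-0.44%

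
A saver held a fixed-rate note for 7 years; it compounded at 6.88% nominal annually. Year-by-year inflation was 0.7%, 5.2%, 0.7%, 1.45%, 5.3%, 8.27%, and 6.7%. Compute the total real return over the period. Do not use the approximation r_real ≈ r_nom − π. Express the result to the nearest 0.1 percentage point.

21.0%

Cumulative inflation factor: 1.007 × 1.052 × 1.007 × 1.0145 × 1.053 × 1.0827 × 1.067 ≈ 1.31652.
Nominal growth factor: 1.59322. Real growth factor = 1.59322 / 1.31652 ≈ 1.21017.
Total real return ≈ 21.0173%.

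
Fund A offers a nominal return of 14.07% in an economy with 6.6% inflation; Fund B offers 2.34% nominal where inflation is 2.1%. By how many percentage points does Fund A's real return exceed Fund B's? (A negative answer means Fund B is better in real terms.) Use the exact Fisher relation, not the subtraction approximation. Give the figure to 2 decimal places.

Fund A real return: 1.1407/1.066 − 1 = 7.008%.
Fund B real return: 1.0234/1.021 − 1 = 0.235%.
Difference: 7.008 − 0.235 = 6.773 pp.

6.77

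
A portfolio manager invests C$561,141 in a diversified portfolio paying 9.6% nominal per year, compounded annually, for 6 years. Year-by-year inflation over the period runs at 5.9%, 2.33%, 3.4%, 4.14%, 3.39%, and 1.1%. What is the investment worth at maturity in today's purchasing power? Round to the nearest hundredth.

Nominal value at maturity: C$561,141 × (1 + 9.6%)^6 ≈ C$972,602.38.
Price-level factor over 6 years: 1.059 × 1.0233 × 1.034 × 1.0414 × 1.0339 × 1.011 ≈ 1.2197385143.
The maturity value deflated by that factor is the answer in today's purchasing power.

C$797,385.97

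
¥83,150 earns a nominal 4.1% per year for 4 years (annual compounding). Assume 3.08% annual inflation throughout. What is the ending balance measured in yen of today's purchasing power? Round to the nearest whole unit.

Nominal value at maturity: ¥83,150 × (1 + 4.1%)^4 ≈ ¥97,648.
Price-level factor over 4 years: (1 + 3.08%)^4 ≈ 1.1290096124.
Dividing the nominal maturity value by the price-level factor gives the value in today's money.

¥86,490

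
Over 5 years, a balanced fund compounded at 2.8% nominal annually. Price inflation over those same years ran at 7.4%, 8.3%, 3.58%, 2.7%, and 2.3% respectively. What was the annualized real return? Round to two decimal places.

Cumulative inflation factor: 1.074 × 1.083 × 1.0358 × 1.027 × 1.023 ≈ 1.26577.
Nominal growth factor: 1.14806. Real growth factor = 1.14806 / 1.26577 ≈ 0.90701.
Annualized: 0.90701^(1/5) − 1 ≈ -0.01933.

-1.93%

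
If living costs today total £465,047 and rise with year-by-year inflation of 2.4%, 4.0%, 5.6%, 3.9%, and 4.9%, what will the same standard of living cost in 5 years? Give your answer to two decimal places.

£570,013.44

Cumulative price-level factor: 1.024 × 1.040 × 1.056 × 1.039 × 1.049 ≈ 1.2257114692.
The nominal amount required is £465,047 scaled up by that factor.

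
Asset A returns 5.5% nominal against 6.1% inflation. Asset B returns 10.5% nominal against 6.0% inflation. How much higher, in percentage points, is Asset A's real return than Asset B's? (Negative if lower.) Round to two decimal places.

Asset A real return: 1.055/1.061 − 1 = -0.566%.
Asset B real return: 1.105/1.060 − 1 = 4.245%.
Difference: -0.566 − 4.245 = -4.811 pp.

-4.81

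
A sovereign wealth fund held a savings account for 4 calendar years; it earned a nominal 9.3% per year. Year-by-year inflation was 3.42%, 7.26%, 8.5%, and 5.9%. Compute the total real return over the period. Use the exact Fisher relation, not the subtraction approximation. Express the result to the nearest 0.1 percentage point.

Cumulative inflation factor: 1.0342 × 1.0726 × 1.085 × 1.059 ≈ 1.27458.
Nominal growth factor: 1.42719. Real growth factor = 1.42719 / 1.27458 ≈ 1.11973.
Total real return ≈ 11.9728%.

12.0%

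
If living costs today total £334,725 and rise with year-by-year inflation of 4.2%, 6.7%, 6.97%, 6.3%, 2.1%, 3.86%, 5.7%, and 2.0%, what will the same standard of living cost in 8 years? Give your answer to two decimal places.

Cumulative price-level factor: 1.042 × 1.067 × 1.0697 × 1.063 × 1.021 × 1.0386 × 1.057 × 1.020 ≈ 1.4453619522.
Multiplying £334,725 by the price-level factor gives the future nominal sum.

£483,798.78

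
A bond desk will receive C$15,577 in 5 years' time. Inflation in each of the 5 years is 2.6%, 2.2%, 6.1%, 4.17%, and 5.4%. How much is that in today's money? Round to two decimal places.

Price-level factor over 5 years: 1.026 × 1.022 × 1.061 × 1.0417 × 1.054 ≈ 1.2215096872.
Purchasing power today: C$15,577 divided by that factor.

C$12,752.25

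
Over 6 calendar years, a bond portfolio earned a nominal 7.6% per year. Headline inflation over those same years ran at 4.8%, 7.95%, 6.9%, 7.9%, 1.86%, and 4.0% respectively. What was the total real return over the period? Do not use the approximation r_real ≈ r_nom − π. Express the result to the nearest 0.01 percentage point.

12.27%

Cumulative inflation factor: 1.048 × 1.0795 × 1.069 × 1.079 × 1.0186 × 1.040 ≈ 1.38236.
Nominal growth factor: 1.55194. Real growth factor = 1.55194 / 1.38236 ≈ 1.12267.
Total real return ≈ 12.2674%.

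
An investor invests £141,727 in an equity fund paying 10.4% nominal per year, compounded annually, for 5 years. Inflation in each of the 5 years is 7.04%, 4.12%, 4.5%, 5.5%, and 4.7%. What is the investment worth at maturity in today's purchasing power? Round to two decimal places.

£180,676.75

Nominal value at maturity: £141,727 × (1 + 10.4%)^5 ≈ £232,433.09.
Price-level factor over 5 years: 1.0704 × 1.0412 × 1.045 × 1.055 × 1.047 ≈ 1.2864582358.
Dividing the nominal maturity value by the price-level factor gives the value in today's money.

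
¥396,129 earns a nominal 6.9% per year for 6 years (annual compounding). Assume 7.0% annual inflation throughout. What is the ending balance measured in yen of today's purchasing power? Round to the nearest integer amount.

¥393,913

Nominal value at maturity: ¥396,129 × (1 + 6.9%)^6 ≈ ¥591,157.
Price-level factor over 6 years: (1 + 7.0%)^6 ≈ 1.5007303518.
Dividing the nominal maturity value by the price-level factor gives the value in today's money.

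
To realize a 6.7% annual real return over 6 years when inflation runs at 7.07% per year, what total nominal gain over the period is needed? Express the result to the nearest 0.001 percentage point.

122.328%

Required annual nominal rate: (1+6.7%)(1+7.07%) − 1 = 14.24369%.
Cumulative over 6 years: (1 + 0.1424369)^6 − 1 ≈ 1.22328.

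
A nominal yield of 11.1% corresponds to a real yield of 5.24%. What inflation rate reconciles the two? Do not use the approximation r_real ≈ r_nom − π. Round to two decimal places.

From (1+r_nom) = (1+r_real)(1+π), we get 1+π = (1 + 11.1%)/(1 + 5.24%) = 1.111/1.0524 ≈ 1.05568.
So π ≈ 5.5682%.

5.57%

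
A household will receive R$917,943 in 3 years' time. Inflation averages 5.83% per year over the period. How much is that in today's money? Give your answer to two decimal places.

Price-level factor over 3 years: (1 + 5.83%)^3 ≈ 1.1852948253.
Purchasing power today: R$917,943 divided by that factor.

R$774,442.76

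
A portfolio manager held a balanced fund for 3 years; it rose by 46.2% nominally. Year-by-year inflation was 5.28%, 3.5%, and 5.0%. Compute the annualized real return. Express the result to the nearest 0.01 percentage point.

8.52%

Cumulative inflation factor: 1.0528 × 1.035 × 1.050 ≈ 1.14413.
Nominal growth factor: 1.46200. Real growth factor = 1.46200 / 1.14413 ≈ 1.27783.
Annualized: 1.27783^(1/3) − 1 ≈ 0.08515.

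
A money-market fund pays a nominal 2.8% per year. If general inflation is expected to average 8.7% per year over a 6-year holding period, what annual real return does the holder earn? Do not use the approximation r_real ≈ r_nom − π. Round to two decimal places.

-5.43%

With constant rates the annual real return is the same each year: (1+2.8%)/(1+8.7%) − 1 = -0.05428.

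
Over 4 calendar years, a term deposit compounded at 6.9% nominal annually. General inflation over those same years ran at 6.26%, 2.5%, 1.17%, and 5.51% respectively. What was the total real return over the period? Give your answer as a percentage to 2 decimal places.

Cumulative inflation factor: 1.0626 × 1.025 × 1.0117 × 1.0551 ≈ 1.16262.
Nominal growth factor: 1.30590. Real growth factor = 1.30590 / 1.16262 ≈ 1.12324.
Total real return ≈ 12.3238%.

12.32%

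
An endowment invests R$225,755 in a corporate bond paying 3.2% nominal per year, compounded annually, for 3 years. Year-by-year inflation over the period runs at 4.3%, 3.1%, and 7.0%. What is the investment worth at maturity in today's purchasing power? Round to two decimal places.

R$215,650.13

Nominal value at maturity: R$225,755 × (1 + 3.2%)^3 ≈ R$248,128.40.
Price-level factor over 3 years: 1.043 × 1.031 × 1.070 = 1.15060631.
The maturity value deflated by that factor is the answer in today's purchasing power.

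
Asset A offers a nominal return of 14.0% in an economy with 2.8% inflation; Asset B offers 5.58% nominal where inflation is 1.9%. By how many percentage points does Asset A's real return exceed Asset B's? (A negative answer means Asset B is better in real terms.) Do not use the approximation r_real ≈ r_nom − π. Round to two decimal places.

7.28

Asset A real return: 1.140/1.028 − 1 = 10.895%.
Asset B real return: 1.0558/1.019 − 1 = 3.611%.
Difference: 10.895 − 3.611 = 7.284 pp.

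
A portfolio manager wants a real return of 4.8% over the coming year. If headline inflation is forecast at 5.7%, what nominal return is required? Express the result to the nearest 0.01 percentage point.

By the Fisher equation, 1 + r_nom = (1 + 4.8%)(1 + 5.7%) = 1.048 × 1.057 = 1.107736.
So r_nom = 10.7736%.

10.77%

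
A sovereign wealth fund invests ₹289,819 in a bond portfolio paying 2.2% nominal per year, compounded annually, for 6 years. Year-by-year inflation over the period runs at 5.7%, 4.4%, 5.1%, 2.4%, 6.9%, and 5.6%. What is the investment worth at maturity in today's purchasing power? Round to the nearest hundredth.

₹246,327.24

Nominal value at maturity: ₹289,819 × (1 + 2.2%)^6 ≈ ₹330,241.94.
Price-level factor over 6 years: 1.057 × 1.044 × 1.051 × 1.024 × 1.069 × 1.056 ≈ 1.3406634886.
Dividing the nominal maturity value by the price-level factor gives the value in today's money.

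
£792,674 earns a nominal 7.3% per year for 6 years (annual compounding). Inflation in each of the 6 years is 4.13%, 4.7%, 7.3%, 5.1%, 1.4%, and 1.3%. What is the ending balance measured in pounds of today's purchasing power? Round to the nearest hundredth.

Nominal value at maturity: £792,674 × (1 + 7.3%)^6 ≈ £1,209,742.52.
Price-level factor over 6 years: 1.0413 × 1.047 × 1.073 × 1.051 × 1.014 × 1.013 ≈ 1.2629099602.
Dividing the nominal maturity value by the price-level factor gives the value in today's money.

£957,900.85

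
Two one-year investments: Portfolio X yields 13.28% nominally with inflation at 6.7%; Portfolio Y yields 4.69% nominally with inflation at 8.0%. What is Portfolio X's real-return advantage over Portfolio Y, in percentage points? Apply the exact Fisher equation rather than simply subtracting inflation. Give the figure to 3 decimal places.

9.232

Portfolio X real return: 1.1328/1.067 − 1 = 6.1668%.
Portfolio Y real return: 1.0469/1.080 − 1 = -3.0648%.
Difference: 6.1668 − (-3.0648) = 9.2316 pp.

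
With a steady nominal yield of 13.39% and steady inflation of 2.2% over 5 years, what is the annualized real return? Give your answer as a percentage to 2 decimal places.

10.95%

With constant rates the annual real return is the same each year: (1+13.39%)/(1+2.2%) − 1 = 0.10949.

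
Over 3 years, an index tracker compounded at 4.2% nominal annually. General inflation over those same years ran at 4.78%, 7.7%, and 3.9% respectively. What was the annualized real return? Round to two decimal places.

Cumulative inflation factor: 1.0478 × 1.077 × 1.039 ≈ 1.17249.
Nominal growth factor: 1.13137. Real growth factor = 1.13137 / 1.17249 ≈ 0.96492.
Annualized: 0.96492^(1/3) − 1 ≈ -0.01183.

-1.18%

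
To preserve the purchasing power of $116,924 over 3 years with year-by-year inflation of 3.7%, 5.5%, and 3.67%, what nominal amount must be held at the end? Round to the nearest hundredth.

Cumulative price-level factor: 1.037 × 1.055 × 1.0367 = 1.1341860845.
Multiplying $116,924 by the price-level factor gives the future nominal sum.

$132,613.57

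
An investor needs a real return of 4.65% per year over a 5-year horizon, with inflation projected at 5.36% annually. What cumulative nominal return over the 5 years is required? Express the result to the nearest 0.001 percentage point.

62.958%

Required annual nominal rate: (1+4.65%)(1+5.36%) − 1 = 10.25924%.
Cumulative over 5 years: (1 + 0.1025924)^5 − 1 ≈ 0.62958.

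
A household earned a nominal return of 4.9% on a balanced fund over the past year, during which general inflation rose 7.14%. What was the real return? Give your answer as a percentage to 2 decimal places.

-2.09%

Real return via the Fisher equation: (1 + 4.9%)/(1 + 7.14%) − 1 = 1.049/1.0714 − 1 ≈ -0.02091.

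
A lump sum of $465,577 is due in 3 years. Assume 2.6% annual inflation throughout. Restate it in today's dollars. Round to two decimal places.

$431,071.62

Price-level factor over 3 years: (1 + 2.6%)^3 = 1.080045576.
Purchasing power today: $465,577 divided by that factor.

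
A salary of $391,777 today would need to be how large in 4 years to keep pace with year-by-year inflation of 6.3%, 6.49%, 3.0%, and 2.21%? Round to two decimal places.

Cumulative price-level factor: 1.063 × 1.0649 × 1.030 × 1.0221 ≈ 1.1917158198.
Multiplying $391,777 by the price-level factor gives the future nominal sum.

$466,886.85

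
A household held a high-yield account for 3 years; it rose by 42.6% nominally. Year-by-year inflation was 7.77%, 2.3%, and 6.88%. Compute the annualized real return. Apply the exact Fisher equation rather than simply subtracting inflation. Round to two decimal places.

6.57%

Cumulative inflation factor: 1.0777 × 1.023 × 1.0688 ≈ 1.17834.
Nominal growth factor: 1.42600. Real growth factor = 1.42600 / 1.17834 ≈ 1.21018.
Annualized: 1.21018^(1/3) − 1 ≈ 0.06565.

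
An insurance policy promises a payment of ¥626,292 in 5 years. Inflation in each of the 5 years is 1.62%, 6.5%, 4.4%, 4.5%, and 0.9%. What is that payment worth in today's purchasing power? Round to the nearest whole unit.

Price-level factor over 5 years: 1.0162 × 1.065 × 1.044 × 1.045 × 1.009 ≈ 1.1913428253.
Purchasing power today: ¥626,292 divided by that factor.

¥525,703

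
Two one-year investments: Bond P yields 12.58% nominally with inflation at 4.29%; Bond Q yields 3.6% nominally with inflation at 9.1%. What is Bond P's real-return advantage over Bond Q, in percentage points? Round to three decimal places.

12.990

Bond P real return: 1.1258/1.0429 − 1 = 7.9490%.
Bond Q real return: 1.036/1.091 − 1 = -5.0412%.
Difference: 7.9490 − (-5.0412) = 12.9902 pp.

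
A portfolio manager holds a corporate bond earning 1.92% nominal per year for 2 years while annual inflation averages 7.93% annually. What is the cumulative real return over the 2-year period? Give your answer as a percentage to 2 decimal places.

The annual real rate is (1+1.92%)/(1+7.93%) − 1 = -5.5684%.
Compounded over 2 years: (1 + -0.055684)^2 − 1 ≈ -0.10827.

-10.83%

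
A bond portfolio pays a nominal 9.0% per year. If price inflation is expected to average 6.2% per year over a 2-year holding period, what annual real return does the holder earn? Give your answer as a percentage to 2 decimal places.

With constant rates the annual real return is the same each year: (1+9.0%)/(1+6.2%) − 1 = 0.02637.

2.64%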